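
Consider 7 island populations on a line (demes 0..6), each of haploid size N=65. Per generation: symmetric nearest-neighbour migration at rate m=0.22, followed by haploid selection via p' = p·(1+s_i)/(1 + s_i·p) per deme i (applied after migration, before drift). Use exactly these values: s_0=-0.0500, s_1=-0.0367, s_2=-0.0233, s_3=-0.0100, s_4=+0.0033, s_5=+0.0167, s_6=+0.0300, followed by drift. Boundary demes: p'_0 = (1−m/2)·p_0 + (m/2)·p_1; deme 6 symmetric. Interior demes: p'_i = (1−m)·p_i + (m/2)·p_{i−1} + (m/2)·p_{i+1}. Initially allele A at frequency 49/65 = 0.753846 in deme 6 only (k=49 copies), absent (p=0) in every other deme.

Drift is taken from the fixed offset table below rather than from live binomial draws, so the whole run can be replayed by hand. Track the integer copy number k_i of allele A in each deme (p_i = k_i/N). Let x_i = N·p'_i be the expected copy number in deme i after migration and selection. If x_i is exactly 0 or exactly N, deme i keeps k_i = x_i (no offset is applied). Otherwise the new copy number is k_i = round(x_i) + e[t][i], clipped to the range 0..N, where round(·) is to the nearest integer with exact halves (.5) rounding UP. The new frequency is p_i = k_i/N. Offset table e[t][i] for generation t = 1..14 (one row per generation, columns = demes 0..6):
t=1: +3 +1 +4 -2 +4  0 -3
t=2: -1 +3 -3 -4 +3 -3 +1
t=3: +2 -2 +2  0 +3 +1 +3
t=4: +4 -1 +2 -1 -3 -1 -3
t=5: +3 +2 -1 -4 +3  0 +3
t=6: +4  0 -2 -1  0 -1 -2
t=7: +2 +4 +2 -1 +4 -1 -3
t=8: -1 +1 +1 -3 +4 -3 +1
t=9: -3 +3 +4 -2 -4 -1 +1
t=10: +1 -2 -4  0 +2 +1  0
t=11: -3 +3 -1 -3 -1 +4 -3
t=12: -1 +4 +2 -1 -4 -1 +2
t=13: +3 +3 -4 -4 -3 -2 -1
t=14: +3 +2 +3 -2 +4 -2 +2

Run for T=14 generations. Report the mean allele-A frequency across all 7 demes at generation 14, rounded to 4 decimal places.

0.0989

t=0: k=[0 0 0 0 0 0 49]
t=1: x=[0.0000 0.0000 0.0000 0.0000 0.0000 5.4724 44.0320] k=[0 0 0 0 0 5 41]
t=2: x=[0.0000 0.0000 0.0000 0.0000 0.5518 8.5320 37.5100] k=[0 0 0 0 4 6 39]
t=3: x=[0.0000 0.0000 0.0000 0.4356 3.7917 9.5441 35.8459] k=[0 0 0 0 7 11 39]
t=4: x=[0.0000 0.0000 0.0000 0.7624 6.6897 13.8194 36.3942] k=[0 0 0 0 4 13 33]
t=5: x=[0.0000 0.0000 0.0000 0.4356 4.5640 14.3948 31.2794] k=[0 0 0 0 8 14 34]
t=6: x=[0.0000 0.0000 0.0000 0.8713 7.8026 15.7367 32.2802] k=[0 0 0 0 8 15 30]
t=7: x=[0.0000 0.0000 0.0000 0.8713 7.9129 16.0796 28.8234] k=[0 0 0 0 12 15 26]
t=8: x=[0.0000 0.0000 0.0000 1.3071 11.0402 16.0796 25.2449] k=[0 0 0 0 15 13 26]
t=9: x=[0.0000 0.0000 0.0000 1.6339 13.1646 14.8388 25.0233] k=[0 0 0 0 9 14 26]
t=10: x=[0.0000 0.0000 0.0000 0.9802 8.5845 14.9599 25.1341] k=[0 0 0 1 11 16 25]
t=11: x=[0.0000 0.0000 0.1074 1.9707 10.4789 16.6442 24.4593] k=[0 0 0 0 9 21 21]
t=12: x=[0.0000 0.0000 0.0000 0.9802 9.3564 19.9080 21.4224] k=[0 0 0 0 5 19 23]
t=13: x=[0.0000 0.0000 0.0000 0.5445 6.0079 18.1156 22.9973] k=[0 0 0 0 3 16 22]
t=14: x=[0.0000 0.0000 0.0000 0.3267 4.1127 15.4240 21.7658] k=[0 0 0 0 8 13 24]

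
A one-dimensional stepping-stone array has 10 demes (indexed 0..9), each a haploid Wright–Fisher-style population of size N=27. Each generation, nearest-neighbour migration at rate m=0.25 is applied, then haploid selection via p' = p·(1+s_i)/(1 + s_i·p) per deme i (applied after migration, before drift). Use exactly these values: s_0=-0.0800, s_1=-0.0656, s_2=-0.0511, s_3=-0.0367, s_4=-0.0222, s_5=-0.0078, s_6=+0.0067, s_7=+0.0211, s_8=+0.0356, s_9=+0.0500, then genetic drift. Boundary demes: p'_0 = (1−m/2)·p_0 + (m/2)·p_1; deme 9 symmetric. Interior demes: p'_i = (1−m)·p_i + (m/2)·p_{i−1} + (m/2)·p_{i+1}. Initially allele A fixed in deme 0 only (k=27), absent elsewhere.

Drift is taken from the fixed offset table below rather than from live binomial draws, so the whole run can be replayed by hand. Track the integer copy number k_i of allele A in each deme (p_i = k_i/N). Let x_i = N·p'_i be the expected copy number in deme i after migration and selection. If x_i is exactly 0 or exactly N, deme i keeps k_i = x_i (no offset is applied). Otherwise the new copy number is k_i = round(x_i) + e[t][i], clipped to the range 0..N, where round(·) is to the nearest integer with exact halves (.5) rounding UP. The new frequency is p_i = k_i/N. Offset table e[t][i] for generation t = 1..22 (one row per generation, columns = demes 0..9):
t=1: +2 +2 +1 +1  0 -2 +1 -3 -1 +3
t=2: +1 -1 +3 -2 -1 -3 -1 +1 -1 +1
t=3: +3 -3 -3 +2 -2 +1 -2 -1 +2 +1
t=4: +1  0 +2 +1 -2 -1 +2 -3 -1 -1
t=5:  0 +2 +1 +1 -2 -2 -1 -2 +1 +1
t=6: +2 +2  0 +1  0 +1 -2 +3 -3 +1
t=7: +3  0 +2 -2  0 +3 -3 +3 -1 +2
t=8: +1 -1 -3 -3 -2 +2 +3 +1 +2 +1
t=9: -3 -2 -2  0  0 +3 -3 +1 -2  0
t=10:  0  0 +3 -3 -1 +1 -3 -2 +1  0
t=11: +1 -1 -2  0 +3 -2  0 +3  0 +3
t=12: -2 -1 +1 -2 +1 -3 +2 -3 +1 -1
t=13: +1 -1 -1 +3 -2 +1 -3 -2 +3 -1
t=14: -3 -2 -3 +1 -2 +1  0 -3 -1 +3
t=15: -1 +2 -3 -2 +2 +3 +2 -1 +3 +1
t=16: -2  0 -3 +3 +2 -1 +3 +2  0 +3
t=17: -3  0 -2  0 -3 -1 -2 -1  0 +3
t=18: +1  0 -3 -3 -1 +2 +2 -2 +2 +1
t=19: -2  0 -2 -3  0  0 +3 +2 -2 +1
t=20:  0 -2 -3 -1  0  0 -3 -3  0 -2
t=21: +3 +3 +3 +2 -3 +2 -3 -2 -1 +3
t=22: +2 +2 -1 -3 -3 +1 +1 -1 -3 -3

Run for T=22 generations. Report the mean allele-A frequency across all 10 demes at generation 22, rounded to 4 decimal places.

t=0: k=[27 0 0 0 0 0 0 0 0 0]
t=1: x=[23.3710 3.1797 0.0000 0.0000 0.0000 0.0000 0.0000 0.0000 0.0000 0.0000] k=[25 5 0 0 0 0 0 0 0 0]
t=2: x=[22.1786 6.5331 0.5938 0.0000 0.0000 0.0000 0.0000 0.0000 0.0000 0.0000] k=[23 6 4 0 0 0 0 0 0 0]
t=3: x=[20.4712 7.5019 3.5838 0.4820 0.0000 0.0000 0.0000 0.0000 0.0000 0.0000] k=[23 5 1 2 0 0 0 0 0 0]
t=4: x=[20.3406 6.4124 1.5467 1.5688 0.2445 0.0000 0.0000 0.0000 0.0000 0.0000] k=[21 6 4 3 0 0 0 0 0 0]
t=5: x=[18.6519 7.2593 3.9450 2.6590 0.3668 0.0000 0.0000 0.0000 0.0000 0.0000] k=[19 9 5 4 0 0 0 0 0 0]
t=6: x=[17.2365 9.3315 5.1528 3.5093 0.4891 0.0000 0.0000 0.0000 0.0000 0.0000] k=[19 11 5 5 0 0 0 0 0 0]
t=7: x=[17.4930 10.8074 5.5162 4.2396 0.6114 0.0000 0.0000 0.0000 0.0000 0.0000] k=[20 11 8 2 1 0 0 0 0 0]
t=8: x=[18.3937 11.3018 7.3413 2.5377 0.9786 0.1240 0.0000 0.0000 0.0000 0.0000] k=[19 10 4 0 0 2 0 0 0 0]
t=9: x=[17.3647 9.9451 4.0655 0.4820 0.2445 1.4889 0.2517 0.0000 0.0000 0.0000] k=[14 8 2 0 0 4 0 0 0 0]
t=10: x=[12.6881 7.6234 2.3835 0.2409 0.4891 2.9792 0.5033 0.0000 0.0000 0.0000] k=[13 8 5 0 0 4 0 0 0 0]
t=11: x=[11.8183 7.8665 4.5482 0.6026 0.4891 2.9792 0.5033 0.0000 0.0000 0.0000] k=[13 7 3 1 3 1 1 0 0 0]
t=12: x=[11.6945 6.8959 3.1030 1.4479 2.4495 1.2407 0.8807 0.1276 0.0000 0.0000] k=[10 6 4 0 3 0 3 0 0 0]
t=13: x=[8.9931 5.9300 3.5838 0.8439 2.2041 0.7443 2.2638 0.3828 0.0000 0.0000] k=[10 5 3 4 0 2 0 0 0 0]
t=14: x=[8.8714 5.0889 3.2231 3.2661 0.7338 1.4889 0.2517 0.0000 0.0000 0.0000] k=[6 3 0 4 0 2 0 0 0 0]
t=15: x=[5.2627 2.8238 0.8317 2.9017 0.7338 1.4889 0.2517 0.0000 0.0000 0.0000] k=[4 5 0 1 3 4 2 0 0 0]
t=16: x=[3.8420 4.0126 0.7127 1.0854 2.8178 3.6005 2.0124 0.2552 0.0000 0.0000] k=[2 4 0 4 5 3 5 2 0 0]
t=17: x=[2.0839 3.0610 0.9507 3.5093 4.5396 3.4762 4.3995 2.1662 0.2588 0.0000] k=[0 3 0 4 2 2 2 1 0 0]
t=18: x=[0.3454 2.1140 0.8317 3.1446 2.2041 1.9855 1.8867 1.0203 0.1294 0.0000] k=[1 2 0 0 1 4 4 0 2 0]
t=19: x=[1.0385 1.5244 0.2373 0.1204 1.2235 3.6005 3.5204 0.7654 1.5503 0.2624] k=[0 2 0 0 1 4 7 3 0 1]
t=20: x=[0.2302 1.4067 0.2373 0.1204 1.2235 3.9734 6.1567 3.1832 0.5175 0.9173] k=[0 0 0 0 1 4 3 0 1 0]
t=21: x=[0.0000 0.0000 0.0000 0.1204 1.2235 3.4762 2.7665 0.5104 0.7759 0.1312] k=[0 0 0 2 0 5 0 0 0 3]
t=22: x=[0.0000 0.0000 0.2373 1.4479 0.8562 3.7248 0.6291 0.0000 0.3882 2.7429] k=[0 0 0 0 0 5 2 0 0 0]

0.0259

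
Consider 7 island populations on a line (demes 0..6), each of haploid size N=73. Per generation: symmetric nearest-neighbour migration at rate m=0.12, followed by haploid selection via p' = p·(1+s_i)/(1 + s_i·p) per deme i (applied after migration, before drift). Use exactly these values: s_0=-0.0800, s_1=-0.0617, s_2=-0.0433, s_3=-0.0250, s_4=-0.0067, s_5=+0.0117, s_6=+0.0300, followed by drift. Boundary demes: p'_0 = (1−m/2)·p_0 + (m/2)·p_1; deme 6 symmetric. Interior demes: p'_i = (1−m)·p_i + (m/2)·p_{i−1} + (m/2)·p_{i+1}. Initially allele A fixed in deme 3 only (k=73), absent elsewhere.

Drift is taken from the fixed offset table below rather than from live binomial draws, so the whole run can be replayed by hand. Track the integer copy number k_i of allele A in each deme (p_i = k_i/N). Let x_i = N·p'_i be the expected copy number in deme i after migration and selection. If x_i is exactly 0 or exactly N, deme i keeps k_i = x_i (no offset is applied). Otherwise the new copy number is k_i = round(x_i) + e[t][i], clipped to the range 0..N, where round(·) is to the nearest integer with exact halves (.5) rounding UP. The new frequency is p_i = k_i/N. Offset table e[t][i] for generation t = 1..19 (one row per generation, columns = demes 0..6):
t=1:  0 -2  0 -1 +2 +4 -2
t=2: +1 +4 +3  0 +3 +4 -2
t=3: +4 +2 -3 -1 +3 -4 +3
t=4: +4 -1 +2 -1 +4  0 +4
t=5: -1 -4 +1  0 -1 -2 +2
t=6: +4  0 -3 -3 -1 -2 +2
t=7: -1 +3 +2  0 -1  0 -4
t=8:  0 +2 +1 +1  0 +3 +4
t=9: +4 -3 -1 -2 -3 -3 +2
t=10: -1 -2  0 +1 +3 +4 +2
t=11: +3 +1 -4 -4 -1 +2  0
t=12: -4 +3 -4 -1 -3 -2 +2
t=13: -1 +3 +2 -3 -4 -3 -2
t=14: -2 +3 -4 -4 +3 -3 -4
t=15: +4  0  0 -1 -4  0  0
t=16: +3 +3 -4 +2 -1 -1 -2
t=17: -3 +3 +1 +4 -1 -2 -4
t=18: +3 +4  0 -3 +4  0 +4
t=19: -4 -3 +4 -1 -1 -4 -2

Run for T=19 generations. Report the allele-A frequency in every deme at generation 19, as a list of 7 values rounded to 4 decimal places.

t=0: k=[0 0 0 73 0 0 0]
t=1: x=[0.0000 0.0000 4.2013 64.0429 4.3524 0.0000 0.0000] k=[0 0 4 63 6 0 0]
t=2: x=[0.0000 0.2252 7.0143 55.7081 9.0068 0.3642 0.0000] k=[0 4 10 56 12 4 0]
t=3: x=[0.2209 3.8793 11.9510 50.2050 14.0834 4.2867 0.2472] k=[4 6 9 49 17 0 3]
t=4: x=[3.8076 5.7154 10.8061 44.2399 17.8093 1.2138 2.9012] k=[8 5 13 43 22 1 7]
t=5: x=[7.2566 5.3363 13.8173 39.4815 21.8968 2.6495 6.8206] k=[6 1 15 39 21 1 9]
t=6: x=[5.2770 2.0116 15.0639 36.0180 20.7799 2.7102 8.7450] k=[9 2 12 33 20 1 11]
t=7: x=[7.9685 2.8409 12.2035 30.5095 19.5436 2.7708 10.6664] k=[7 6 14 31 19 3 7]
t=8: x=[6.4337 6.1706 14.0314 28.8173 18.6664 4.2463 6.9435] k=[6 8 15 30 19 7 11]
t=9: x=[5.6684 7.8429 14.9470 28.0017 18.8459 8.0429 11.0340] k=[10 5 14 26 16 5 13]
t=10: x=[9.0199 5.5069 13.6811 24.2681 15.8564 6.2057 12.8296] k=[8 4 14 25 19 10 15]
t=11: x=[7.2004 4.5600 13.5643 23.5741 18.7263 10.9478 15.0501] k=[10 6 10 20 18 13 15]
t=12: x=[9.0763 6.1137 9.9727 18.9229 17.7296 13.5479 15.2332] k=[5 9 6 18 15 12 17]
t=13: x=[4.8486 8.1094 6.6284 16.7707 14.9200 12.6008 17.0838] k=[4 11 9 14 11 10 15]
t=14: x=[4.0862 9.9022 9.0628 13.2433 11.0568 10.4638 15.0501] k=[2 13 5 9 14 7 11]
t=15: x=[2.4544 11.2409 5.4910 8.8610 13.2071 7.7401 11.0340] k=[6 11 5 8 9 8 11]
t=16: x=[5.8363 9.7876 5.3176 7.7038 8.8277 8.3254 11.0953] k=[9 13 1 10 8 7 9]
t=17: x=[8.5878 11.4133 2.1650 9.1357 8.0119 7.2557 9.1131] k=[6 14 3 13 7 5 5]
t=18: x=[6.0042 12.1991 4.0859 11.7876 7.1963 5.1757 5.1394] k=[9 16 4 9 11 5 9]
t=19: x=[8.7568 14.1205 4.8170 8.6256 10.4596 5.6604 8.9904] k=[5 11 9 8 9 2 7]

[0.0685, 0.1507, 0.1233, 0.1096, 0.1233, 0.0274, 0.0959]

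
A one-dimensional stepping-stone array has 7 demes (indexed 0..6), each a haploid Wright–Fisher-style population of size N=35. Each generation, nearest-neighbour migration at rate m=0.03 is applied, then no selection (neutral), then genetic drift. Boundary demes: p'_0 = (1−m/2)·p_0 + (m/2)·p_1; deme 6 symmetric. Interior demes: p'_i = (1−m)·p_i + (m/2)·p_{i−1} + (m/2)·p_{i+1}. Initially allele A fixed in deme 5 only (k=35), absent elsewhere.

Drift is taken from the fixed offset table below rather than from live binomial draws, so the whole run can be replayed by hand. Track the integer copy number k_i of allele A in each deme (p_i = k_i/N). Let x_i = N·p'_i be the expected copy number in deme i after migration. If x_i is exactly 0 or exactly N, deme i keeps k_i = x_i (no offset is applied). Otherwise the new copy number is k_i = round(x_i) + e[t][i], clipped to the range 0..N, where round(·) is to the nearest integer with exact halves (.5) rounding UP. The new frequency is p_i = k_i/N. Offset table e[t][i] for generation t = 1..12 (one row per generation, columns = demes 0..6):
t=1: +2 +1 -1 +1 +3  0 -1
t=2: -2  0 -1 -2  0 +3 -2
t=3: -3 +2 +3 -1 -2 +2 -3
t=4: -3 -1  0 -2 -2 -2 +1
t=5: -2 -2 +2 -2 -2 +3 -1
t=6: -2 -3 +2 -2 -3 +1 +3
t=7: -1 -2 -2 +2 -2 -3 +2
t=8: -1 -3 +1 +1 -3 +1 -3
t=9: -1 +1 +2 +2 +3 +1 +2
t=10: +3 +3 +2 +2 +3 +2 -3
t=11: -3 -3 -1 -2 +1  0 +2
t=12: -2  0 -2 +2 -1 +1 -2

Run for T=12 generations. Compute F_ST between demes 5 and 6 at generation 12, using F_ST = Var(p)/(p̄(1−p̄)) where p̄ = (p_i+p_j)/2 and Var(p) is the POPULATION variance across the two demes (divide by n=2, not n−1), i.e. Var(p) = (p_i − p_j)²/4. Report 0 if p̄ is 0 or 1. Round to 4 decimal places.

0.6447

t=0: k=[0 0 0 0 0 35 0]
t=1: x=[0.0000 0.0000 0.0000 0.0000 0.5250 33.9500 0.5250] k=[0 0 0 0 4 34 0]
t=2: x=[0.0000 0.0000 0.0000 0.0600 4.3900 33.0400 0.5100] k=[0 0 0 0 4 35 0]
t=3: x=[0.0000 0.0000 0.0000 0.0600 4.4050 34.0100 0.5250] k=[0 0 0 0 2 35 0]
t=4: x=[0.0000 0.0000 0.0000 0.0300 2.4650 33.9800 0.5250] k=[0 0 0 0 0 32 2]
t=5: x=[0.0000 0.0000 0.0000 0.0000 0.4800 31.0700 2.4500] k=[0 0 0 0 0 34 1]
t=6: x=[0.0000 0.0000 0.0000 0.0000 0.5100 32.9950 1.4950] k=[0 0 0 0 0 34 4]
t=7: x=[0.0000 0.0000 0.0000 0.0000 0.5100 33.0400 4.4500] k=[0 0 0 0 0 30 6]
t=8: x=[0.0000 0.0000 0.0000 0.0000 0.4500 29.1900 6.3600] k=[0 0 0 0 0 30 3]
t=9: x=[0.0000 0.0000 0.0000 0.0000 0.4500 29.1450 3.4050] k=[0 0 0 0 3 30 5]
t=10: x=[0.0000 0.0000 0.0000 0.0450 3.3600 29.2200 5.3750] k=[0 0 0 2 6 31 2]
t=11: x=[0.0000 0.0000 0.0300 2.0300 6.3150 30.1900 2.4350] k=[0 0 0 0 7 30 4]
t=12: x=[0.0000 0.0000 0.0000 0.1050 7.2400 29.2650 4.3900] k=[0 0 0 2 6 30 2]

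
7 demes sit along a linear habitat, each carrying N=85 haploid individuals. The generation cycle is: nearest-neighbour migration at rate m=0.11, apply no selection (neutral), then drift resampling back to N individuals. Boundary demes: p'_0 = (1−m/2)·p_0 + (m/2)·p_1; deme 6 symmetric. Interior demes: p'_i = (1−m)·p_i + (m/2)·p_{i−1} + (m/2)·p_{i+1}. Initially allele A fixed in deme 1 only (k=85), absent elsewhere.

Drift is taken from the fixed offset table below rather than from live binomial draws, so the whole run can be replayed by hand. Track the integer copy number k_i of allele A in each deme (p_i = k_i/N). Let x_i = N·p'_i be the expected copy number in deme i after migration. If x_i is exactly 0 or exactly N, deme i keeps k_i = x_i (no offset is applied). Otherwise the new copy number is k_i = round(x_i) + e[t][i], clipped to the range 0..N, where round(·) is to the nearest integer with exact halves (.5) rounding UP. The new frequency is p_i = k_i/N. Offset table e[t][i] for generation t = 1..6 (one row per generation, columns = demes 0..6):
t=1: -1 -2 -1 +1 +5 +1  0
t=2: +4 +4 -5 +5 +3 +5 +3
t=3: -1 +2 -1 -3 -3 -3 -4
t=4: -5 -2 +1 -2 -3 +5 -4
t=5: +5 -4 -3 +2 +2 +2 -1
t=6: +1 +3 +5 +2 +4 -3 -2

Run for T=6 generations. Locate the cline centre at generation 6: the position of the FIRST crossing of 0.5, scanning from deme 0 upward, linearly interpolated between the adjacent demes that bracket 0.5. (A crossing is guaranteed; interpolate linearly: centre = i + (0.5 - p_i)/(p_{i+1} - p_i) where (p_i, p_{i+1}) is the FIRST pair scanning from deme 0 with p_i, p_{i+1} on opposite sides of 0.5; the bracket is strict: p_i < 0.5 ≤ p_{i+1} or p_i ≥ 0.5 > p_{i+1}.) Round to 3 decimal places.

t=0: k=[0 85 0 0 0 0 0]
t=1: x=[4.6750 75.6500 4.6750 0.0000 0.0000 0.0000 0.0000] k=[4 74 4 0 0 0 0]
t=2: x=[7.8500 66.3000 7.6300 0.2200 0.0000 0.0000 0.0000] k=[12 70 3 5 0 0 0]
t=3: x=[15.1900 63.1250 6.7950 4.6150 0.2750 0.0000 0.0000] k=[14 65 6 2 0 0 0]
t=4: x=[16.8050 58.9500 9.0250 2.1100 0.1100 0.0000 0.0000] k=[12 57 10 0 0 0 0]
t=5: x=[14.4750 51.9400 12.0350 0.5500 0.0000 0.0000 0.0000] k=[19 48 9 3 0 0 0]
t=6: x=[20.5950 44.2600 10.8150 3.1650 0.1650 0.0000 0.0000] k=[22 47 16 5 4 0 0]

0.820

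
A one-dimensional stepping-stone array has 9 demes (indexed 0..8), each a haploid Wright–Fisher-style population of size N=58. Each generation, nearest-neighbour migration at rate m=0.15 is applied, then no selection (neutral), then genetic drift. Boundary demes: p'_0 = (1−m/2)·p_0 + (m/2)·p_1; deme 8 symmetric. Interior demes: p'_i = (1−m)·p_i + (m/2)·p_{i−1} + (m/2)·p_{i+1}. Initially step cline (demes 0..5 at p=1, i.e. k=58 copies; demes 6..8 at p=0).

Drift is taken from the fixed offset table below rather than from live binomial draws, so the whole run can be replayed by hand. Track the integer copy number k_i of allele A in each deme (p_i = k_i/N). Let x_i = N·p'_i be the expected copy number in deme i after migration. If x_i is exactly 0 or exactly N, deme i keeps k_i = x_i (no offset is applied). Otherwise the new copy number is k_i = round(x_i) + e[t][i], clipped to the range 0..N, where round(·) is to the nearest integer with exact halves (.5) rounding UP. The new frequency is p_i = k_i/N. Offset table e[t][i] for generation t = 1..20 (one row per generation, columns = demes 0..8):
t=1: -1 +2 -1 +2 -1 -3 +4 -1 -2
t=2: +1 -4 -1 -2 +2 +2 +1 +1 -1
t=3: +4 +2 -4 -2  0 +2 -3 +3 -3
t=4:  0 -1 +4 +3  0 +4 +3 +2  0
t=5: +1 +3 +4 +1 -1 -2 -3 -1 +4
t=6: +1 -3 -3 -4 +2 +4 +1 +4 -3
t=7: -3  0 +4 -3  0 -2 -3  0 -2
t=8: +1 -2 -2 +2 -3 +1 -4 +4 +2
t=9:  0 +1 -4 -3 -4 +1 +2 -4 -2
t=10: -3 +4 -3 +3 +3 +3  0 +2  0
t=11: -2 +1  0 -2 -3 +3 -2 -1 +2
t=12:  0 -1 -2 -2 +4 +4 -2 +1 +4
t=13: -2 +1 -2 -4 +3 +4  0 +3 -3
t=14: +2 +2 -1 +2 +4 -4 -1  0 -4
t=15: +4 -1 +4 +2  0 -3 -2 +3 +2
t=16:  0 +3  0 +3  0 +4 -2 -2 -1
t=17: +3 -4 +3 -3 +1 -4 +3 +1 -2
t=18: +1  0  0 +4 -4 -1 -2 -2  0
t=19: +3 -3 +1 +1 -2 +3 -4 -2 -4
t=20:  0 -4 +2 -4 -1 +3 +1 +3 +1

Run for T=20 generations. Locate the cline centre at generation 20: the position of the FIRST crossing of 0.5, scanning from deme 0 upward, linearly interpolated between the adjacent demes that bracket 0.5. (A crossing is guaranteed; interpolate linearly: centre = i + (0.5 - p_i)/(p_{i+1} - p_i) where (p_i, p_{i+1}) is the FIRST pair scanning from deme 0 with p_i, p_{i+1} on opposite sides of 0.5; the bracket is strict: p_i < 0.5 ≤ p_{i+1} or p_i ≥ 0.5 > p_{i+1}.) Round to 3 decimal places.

t=0: k=[58 58 58 58 58 58 0 0 0]
t=1: x=[58.0000 58.0000 58.0000 58.0000 58.0000 53.6500 4.3500 0.0000 0.0000] k=[58 58 58 58 58 51 8 0 0]
t=2: x=[58.0000 58.0000 58.0000 58.0000 57.4750 48.3000 10.6250 0.6000 0.0000] k=[58 58 58 58 58 50 12 2 0]
t=3: x=[58.0000 58.0000 58.0000 58.0000 57.4000 47.7500 14.1000 2.6000 0.1500] k=[58 58 58 58 57 50 11 6 0]
t=4: x=[58.0000 58.0000 58.0000 57.9250 56.5500 47.6000 13.5500 5.9250 0.4500] k=[58 58 58 58 57 52 17 8 0]
t=5: x=[58.0000 58.0000 58.0000 57.9250 56.7000 49.7500 18.9500 8.0750 0.6000] k=[58 58 58 58 56 48 16 7 5]
t=6: x=[58.0000 58.0000 58.0000 57.8500 55.5500 46.2000 17.7250 7.5250 5.1500] k=[58 58 58 54 58 50 19 12 2]
t=7: x=[58.0000 58.0000 57.7000 54.6000 57.1000 48.2750 20.8000 11.7750 2.7500] k=[58 58 58 52 57 46 18 12 1]
t=8: x=[58.0000 58.0000 57.5500 52.8250 55.8000 44.7250 19.6500 11.6250 1.8250] k=[58 58 56 55 53 46 16 16 4]
t=9: x=[58.0000 57.8500 56.0750 54.9250 52.6250 44.2750 18.2500 15.1000 4.9000] k=[58 58 52 52 49 45 20 11 3]
t=10: x=[58.0000 57.5500 52.4500 51.7750 48.9250 43.4250 21.2000 11.0750 3.6000] k=[58 58 49 55 52 46 21 13 4]
t=11: x=[58.0000 57.3250 50.1250 54.3250 51.7750 44.5750 22.2750 12.9250 4.6750] k=[58 58 50 52 49 48 20 12 7]
t=12: x=[58.0000 57.4000 50.7500 51.6250 49.1500 45.9750 21.5000 12.2250 7.3750] k=[58 56 49 50 53 50 20 13 11]
t=13: x=[57.8500 55.6250 49.6000 50.1500 52.5500 47.9750 21.7250 13.3750 11.1500] k=[56 57 48 46 56 52 22 16 8]
t=14: x=[56.0750 56.2500 48.5250 46.9000 54.9500 50.0500 23.8000 15.8500 8.6000] k=[58 58 48 49 58 46 23 16 5]
t=15: x=[58.0000 57.2500 48.8250 49.6000 56.4250 45.1750 24.2000 15.7000 5.8250] k=[58 56 53 52 56 42 22 19 8]
t=16: x=[57.8500 55.9250 53.1500 52.3750 54.6500 41.5500 23.2750 18.4000 8.8250] k=[58 58 53 55 55 46 21 16 8]
t=17: x=[58.0000 57.6250 53.5250 54.8500 54.3250 44.8000 22.5000 15.7750 8.6000] k=[58 54 57 52 55 41 26 17 7]
t=18: x=[57.7000 54.5250 56.4000 52.6000 53.7250 40.9250 26.4500 16.9250 7.7500] k=[58 55 56 57 50 40 24 15 8]
t=19: x=[57.7750 55.3000 56.0000 56.4000 49.7750 39.5500 24.5250 15.1500 8.5250] k=[58 52 57 57 48 43 21 13 5]
t=20: x=[57.5500 52.8250 56.6250 56.3250 48.3000 41.7250 22.0500 13.0000 5.6000] k=[58 49 58 52 47 45 23 16 7]

5.727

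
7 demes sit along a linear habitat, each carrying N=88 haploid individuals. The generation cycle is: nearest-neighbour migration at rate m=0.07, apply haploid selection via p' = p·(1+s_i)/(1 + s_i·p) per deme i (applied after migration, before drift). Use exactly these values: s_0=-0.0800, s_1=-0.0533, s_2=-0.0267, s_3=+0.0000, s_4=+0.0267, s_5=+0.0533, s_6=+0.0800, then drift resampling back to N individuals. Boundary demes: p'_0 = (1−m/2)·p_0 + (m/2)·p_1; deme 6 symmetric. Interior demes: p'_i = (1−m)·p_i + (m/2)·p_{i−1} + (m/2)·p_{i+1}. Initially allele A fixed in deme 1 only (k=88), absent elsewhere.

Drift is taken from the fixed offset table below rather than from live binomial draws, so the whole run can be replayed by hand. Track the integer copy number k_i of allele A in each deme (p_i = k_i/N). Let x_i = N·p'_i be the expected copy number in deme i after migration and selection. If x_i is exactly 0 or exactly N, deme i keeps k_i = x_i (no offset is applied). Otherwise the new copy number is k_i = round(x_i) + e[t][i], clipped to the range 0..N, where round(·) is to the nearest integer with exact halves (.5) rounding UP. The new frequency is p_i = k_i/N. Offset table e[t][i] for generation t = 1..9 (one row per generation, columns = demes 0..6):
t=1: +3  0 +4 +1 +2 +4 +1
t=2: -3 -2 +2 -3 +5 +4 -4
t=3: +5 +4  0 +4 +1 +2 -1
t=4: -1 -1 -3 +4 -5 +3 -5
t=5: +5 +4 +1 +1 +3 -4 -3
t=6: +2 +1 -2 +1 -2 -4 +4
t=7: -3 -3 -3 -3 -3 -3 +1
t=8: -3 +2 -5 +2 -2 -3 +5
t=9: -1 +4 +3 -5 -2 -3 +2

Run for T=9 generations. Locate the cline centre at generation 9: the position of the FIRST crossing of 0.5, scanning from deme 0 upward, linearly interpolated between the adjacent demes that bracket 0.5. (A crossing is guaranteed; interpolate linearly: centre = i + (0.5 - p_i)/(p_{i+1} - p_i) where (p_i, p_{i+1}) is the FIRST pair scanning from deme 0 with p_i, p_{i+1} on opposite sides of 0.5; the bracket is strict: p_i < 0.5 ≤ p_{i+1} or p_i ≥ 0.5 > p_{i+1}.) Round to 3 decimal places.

t=0: k=[0 88 0 0 0 0 0]
t=1: x=[2.8416 81.5187 3.0006 0.0000 0.0000 0.0000 0.0000] k=[6 82 7 0 0 0 0]
t=2: x=[8.0304 76.1651 9.1556 0.2450 0.0000 0.0000 0.0000] k=[5 74 11 0 0 0 0]
t=3: x=[6.8681 68.5632 12.5264 0.3850 0.0000 0.0000 0.0000] k=[12 73 13 4 0 0 0]
t=4: x=[13.1735 67.9291 14.4551 4.1750 0.1437 0.0000 0.0000] k=[12 67 11 8 0 0 0]
t=5: x=[12.9753 62.1259 12.5608 7.8250 0.2875 0.0000 0.0000] k=[18 66 14 9 3 0 0]
t=6: x=[18.4354 61.4967 15.2999 8.9650 3.1849 0.1106 0.0000] k=[20 62 13 10 1 0 0]
t=7: x=[20.1456 57.7369 14.2832 9.7900 1.3137 0.0369 0.0000] k=[17 55 11 7 0 0 0]
t=8: x=[17.1494 50.9605 12.1145 6.8950 0.2515 0.0000 0.0000] k=[14 53 7 9 0 0 0]
t=9: x=[14.3360 48.8384 8.4706 8.6150 0.3234 0.0000 0.0000] k=[13 53 11 4 0 0 0]

0.775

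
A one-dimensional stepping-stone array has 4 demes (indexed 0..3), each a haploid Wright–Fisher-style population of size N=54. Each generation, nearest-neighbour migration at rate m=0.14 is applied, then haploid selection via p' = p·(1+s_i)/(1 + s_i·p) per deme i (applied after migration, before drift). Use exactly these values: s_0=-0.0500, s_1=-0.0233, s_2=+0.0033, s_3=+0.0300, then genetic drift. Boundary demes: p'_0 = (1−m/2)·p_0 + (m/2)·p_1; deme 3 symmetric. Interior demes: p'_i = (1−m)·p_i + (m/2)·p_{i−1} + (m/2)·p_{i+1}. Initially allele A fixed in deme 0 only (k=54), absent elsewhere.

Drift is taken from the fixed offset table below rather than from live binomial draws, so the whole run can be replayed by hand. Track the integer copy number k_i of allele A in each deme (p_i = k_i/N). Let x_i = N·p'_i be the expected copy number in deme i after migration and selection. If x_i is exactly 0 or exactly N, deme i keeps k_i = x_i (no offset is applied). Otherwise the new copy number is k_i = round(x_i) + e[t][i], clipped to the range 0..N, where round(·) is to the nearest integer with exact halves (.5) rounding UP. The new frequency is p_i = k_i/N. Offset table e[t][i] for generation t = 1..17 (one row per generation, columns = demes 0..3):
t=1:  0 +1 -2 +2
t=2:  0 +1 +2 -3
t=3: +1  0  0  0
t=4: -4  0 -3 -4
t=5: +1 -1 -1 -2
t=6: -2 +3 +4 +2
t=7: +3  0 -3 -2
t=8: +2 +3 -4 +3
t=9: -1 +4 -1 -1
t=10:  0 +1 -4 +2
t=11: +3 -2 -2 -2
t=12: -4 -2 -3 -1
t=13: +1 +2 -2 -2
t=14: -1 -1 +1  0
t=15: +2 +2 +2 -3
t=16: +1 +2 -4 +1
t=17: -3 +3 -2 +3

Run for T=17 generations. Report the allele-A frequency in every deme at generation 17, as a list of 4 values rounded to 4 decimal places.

t=0: k=[54 0 0 0]
t=1: x=[50.0357 3.6980 0.0000 0.0000] k=[50 5 0 0]
t=2: x=[46.5258 7.6440 0.3511 0.0000] k=[47 9 2 0]
t=3: x=[43.9264 10.9626 2.3574 0.1442] k=[45 11 2 0]
t=4: x=[42.1525 12.5218 2.4978 0.1442] k=[38 13 0 0]
t=5: x=[35.6335 13.5987 0.9130 0.0000] k=[37 13 0 0]
t=6: x=[34.6884 13.5295 0.9130 0.0000] k=[33 17 5 0]
t=7: x=[31.2072 17.0042 5.5063 0.3604] k=[34 17 3 0]
t=8: x=[32.1461 16.9348 3.7816 0.2163] k=[34 20 0 3]
t=9: x=[32.3583 19.2867 1.6152 2.8693] k=[31 23 1 2]
t=10: x=[29.7567 21.7132 2.6182 1.9858] k=[30 23 0 4]
t=11: x=[28.8220 21.5739 1.8960 3.8237] k=[32 20 0 2]
t=12: x=[30.4814 19.1477 1.5449 1.9138] k=[26 17 0 1]
t=13: x=[24.6813 16.1717 1.2641 0.9574] k=[26 18 0 0]
t=14: x=[24.7510 17.0240 1.2641 0.0000] k=[24 16 2 0]
t=15: x=[22.7620 15.3200 2.8489 0.1442] k=[25 17 5 0]
t=16: x=[23.7556 16.4491 5.5063 0.3604] k=[25 18 2 1]
t=17: x=[23.8252 17.0934 3.0595 1.1014] k=[21 20 1 4]

[0.3889, 0.3704, 0.0185, 0.0741]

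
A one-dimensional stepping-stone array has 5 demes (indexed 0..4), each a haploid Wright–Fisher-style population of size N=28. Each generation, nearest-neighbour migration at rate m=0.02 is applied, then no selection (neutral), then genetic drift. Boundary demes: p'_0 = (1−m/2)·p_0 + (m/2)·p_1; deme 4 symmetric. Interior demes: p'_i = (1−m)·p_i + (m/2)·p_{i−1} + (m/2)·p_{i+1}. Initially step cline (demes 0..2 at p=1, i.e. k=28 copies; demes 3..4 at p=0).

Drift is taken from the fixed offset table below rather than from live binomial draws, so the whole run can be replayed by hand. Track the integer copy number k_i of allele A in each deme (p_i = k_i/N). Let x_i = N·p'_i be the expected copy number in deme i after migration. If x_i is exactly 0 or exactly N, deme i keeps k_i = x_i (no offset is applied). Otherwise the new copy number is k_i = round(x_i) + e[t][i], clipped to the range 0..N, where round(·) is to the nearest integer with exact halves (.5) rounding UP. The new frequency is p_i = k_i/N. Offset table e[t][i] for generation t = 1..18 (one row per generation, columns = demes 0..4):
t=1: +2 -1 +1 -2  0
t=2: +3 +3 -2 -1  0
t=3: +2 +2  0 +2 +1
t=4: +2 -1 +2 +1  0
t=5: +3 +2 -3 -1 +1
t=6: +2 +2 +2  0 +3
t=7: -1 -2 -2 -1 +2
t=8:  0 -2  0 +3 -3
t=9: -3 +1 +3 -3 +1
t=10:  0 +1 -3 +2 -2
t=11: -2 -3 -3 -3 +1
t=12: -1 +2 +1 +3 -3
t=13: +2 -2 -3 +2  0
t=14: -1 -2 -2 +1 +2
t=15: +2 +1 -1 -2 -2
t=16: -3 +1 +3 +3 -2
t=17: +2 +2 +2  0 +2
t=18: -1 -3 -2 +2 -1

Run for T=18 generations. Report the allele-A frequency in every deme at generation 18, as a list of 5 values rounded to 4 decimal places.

[0.8214, 0.7857, 0.7143, 0.3214, 0.0357]

t=0: k=[28 28 28 0 0]
t=1: x=[28.0000 28.0000 27.7200 0.2800 0.0000] k=[28 28 28 0 0]
t=2: x=[28.0000 28.0000 27.7200 0.2800 0.0000] k=[28 28 26 0 0]
t=3: x=[28.0000 27.9800 25.7600 0.2600 0.0000] k=[28 28 26 2 0]
t=4: x=[28.0000 27.9800 25.7800 2.2200 0.0200] k=[28 27 28 3 0]
t=5: x=[27.9900 27.0200 27.7400 3.2200 0.0300] k=[28 28 25 2 1]
t=6: x=[28.0000 27.9700 24.8000 2.2200 1.0100] k=[28 28 27 2 4]
t=7: x=[28.0000 27.9900 26.7600 2.2700 3.9800] k=[28 26 25 1 6]
t=8: x=[27.9800 26.0100 24.7700 1.2900 5.9500] k=[28 24 25 4 3]
t=9: x=[27.9600 24.0500 24.7800 4.2000 3.0100] k=[25 25 28 1 4]
t=10: x=[25.0000 25.0300 27.7000 1.3000 3.9700] k=[25 26 25 3 2]
t=11: x=[25.0100 25.9800 24.7900 3.2100 2.0100] k=[23 23 22 0 3]
t=12: x=[23.0000 22.9900 21.7900 0.2500 2.9700] k=[22 25 23 3 0]
t=13: x=[22.0300 24.9500 22.8200 3.1700 0.0300] k=[24 23 20 5 0]
t=14: x=[23.9900 22.9800 19.8800 5.1000 0.0500] k=[23 21 18 6 2]
t=15: x=[22.9800 20.9900 17.9100 6.0800 2.0400] k=[25 22 17 4 0]
t=16: x=[24.9700 21.9800 16.9200 4.0900 0.0400] k=[22 23 20 7 0]
t=17: x=[22.0100 22.9600 19.9000 7.0600 0.0700] k=[24 25 22 7 2]
t=18: x=[24.0100 24.9600 21.8800 7.1000 2.0500] k=[23 22 20 9 1]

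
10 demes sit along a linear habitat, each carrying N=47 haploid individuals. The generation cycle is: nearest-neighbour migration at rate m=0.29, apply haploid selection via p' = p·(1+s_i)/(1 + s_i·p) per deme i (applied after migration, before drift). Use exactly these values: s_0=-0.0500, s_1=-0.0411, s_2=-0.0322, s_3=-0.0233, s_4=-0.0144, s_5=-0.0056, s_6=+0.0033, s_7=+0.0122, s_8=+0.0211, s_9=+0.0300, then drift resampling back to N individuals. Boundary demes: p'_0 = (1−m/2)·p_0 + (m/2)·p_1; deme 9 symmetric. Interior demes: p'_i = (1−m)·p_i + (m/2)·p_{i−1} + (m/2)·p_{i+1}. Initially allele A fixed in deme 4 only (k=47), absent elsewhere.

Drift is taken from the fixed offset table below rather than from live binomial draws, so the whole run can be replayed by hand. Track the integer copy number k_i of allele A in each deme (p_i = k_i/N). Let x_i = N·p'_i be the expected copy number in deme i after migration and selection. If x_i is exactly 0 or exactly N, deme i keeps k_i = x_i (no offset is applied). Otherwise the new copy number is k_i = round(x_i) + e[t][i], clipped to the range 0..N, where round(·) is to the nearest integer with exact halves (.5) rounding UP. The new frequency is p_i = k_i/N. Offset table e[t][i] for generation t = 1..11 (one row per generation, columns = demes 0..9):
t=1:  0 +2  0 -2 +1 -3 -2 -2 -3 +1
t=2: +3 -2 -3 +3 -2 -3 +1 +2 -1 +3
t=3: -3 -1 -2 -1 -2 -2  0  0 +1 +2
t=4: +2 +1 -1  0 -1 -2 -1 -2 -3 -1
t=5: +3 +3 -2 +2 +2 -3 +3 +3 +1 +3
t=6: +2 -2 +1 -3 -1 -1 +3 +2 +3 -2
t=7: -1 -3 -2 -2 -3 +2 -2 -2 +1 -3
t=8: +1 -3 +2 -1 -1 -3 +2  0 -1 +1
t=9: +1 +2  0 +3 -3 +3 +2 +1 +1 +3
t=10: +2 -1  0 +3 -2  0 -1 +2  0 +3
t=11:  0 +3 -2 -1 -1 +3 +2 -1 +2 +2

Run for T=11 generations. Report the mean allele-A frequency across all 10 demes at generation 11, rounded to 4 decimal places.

0.1064

t=0: k=[0 0 0 0 47 0 0 0 0 0]
t=1: x=[0.0000 0.0000 0.0000 6.6788 33.2292 6.7823 0.0000 0.0000 0.0000 0.0000] k=[0 0 0 5 34 4 0 0 0 0]
t=2: x=[0.0000 0.0000 0.7020 8.3174 25.2756 7.7336 0.5819 0.0000 0.0000 0.0000] k=[0 0 0 11 23 5 2 0 0 0]
t=3: x=[0.0000 0.0000 1.5453 10.9458 18.4871 7.1409 2.1518 0.2935 0.0000 0.0000] k=[0 0 0 10 16 5 2 0 0 0]
t=4: x=[0.0000 0.0000 1.4047 9.2437 13.3956 6.1300 2.1518 0.2935 0.0000 0.0000] k=[0 0 0 9 12 4 1 0 0 0]
t=5: x=[0.0000 0.0000 1.2641 7.9727 10.2880 4.7012 1.2941 0.1468 0.0000 0.0000] k=[0 0 0 10 12 2 4 3 0 0]
t=6: x=[0.0000 0.0000 1.4047 8.6720 10.1441 3.7207 3.5759 2.7411 0.4441 0.0000] k=[0 0 2 6 9 3 7 5 3 0]
t=7: x=[0.0000 0.2782 2.2197 5.7352 7.6021 4.4274 6.1476 5.0544 2.9115 0.4479] k=[0 0 0 4 5 6 4 3 4 0]
t=8: x=[0.0000 0.0000 0.5615 3.4881 4.9356 5.5375 4.1575 3.3273 3.3392 0.5972] k=[0 0 3 2 4 3 6 3 2 2]
t=9: x=[0.0000 0.4173 2.3460 2.3811 3.5175 3.5615 5.1451 3.3273 2.1882 2.0574] k=[0 2 2 5 1 7 7 4 3 5]
t=10: x=[0.2756 1.6422 2.3605 3.8999 2.4165 6.1001 6.5836 4.3375 3.5021 4.8368] k=[2 1 2 7 0 6 6 6 4 8]
t=11: x=[1.7657 1.2384 2.5013 5.1509 1.8589 5.1044 6.0173 5.7711 4.9619 7.6066] k=[2 4 1 4 1 8 8 5 7 10]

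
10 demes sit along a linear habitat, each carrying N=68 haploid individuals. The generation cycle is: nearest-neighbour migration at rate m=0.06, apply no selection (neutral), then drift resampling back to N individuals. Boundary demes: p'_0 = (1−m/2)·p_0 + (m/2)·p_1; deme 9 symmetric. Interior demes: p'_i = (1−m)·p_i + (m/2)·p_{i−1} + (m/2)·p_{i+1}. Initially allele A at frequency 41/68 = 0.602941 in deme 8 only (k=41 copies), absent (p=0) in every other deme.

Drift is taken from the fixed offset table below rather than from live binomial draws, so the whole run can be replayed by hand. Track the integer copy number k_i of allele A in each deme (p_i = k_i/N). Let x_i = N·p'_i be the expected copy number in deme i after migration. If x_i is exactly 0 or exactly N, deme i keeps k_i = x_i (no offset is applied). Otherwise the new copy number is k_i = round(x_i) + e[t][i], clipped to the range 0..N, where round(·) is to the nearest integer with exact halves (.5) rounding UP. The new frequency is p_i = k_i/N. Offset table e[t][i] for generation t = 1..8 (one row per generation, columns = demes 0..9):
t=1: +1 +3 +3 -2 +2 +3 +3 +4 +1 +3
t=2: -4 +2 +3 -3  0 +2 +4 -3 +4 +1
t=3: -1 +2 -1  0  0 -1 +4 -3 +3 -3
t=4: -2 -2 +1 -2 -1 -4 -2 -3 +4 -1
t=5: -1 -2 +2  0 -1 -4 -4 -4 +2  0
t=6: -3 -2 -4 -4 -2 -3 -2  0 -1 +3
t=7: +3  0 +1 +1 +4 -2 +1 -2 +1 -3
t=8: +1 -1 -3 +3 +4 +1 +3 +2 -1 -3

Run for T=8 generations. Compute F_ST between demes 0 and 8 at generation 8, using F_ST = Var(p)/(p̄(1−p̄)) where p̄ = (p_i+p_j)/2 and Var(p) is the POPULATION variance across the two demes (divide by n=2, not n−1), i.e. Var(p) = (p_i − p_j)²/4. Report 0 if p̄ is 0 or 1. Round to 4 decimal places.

0.3737

t=0: k=[0 0 0 0 0 0 0 0 41 0]
t=1: x=[0.0000 0.0000 0.0000 0.0000 0.0000 0.0000 0.0000 1.2300 38.5400 1.2300] k=[0 0 0 0 0 0 0 5 40 4]
t=2: x=[0.0000 0.0000 0.0000 0.0000 0.0000 0.0000 0.1500 5.9000 37.8700 5.0800] k=[0 0 0 0 0 0 4 3 42 6]
t=3: x=[0.0000 0.0000 0.0000 0.0000 0.0000 0.1200 3.8500 4.2000 39.7500 7.0800] k=[0 0 0 0 0 0 8 1 43 4]
t=4: x=[0.0000 0.0000 0.0000 0.0000 0.0000 0.2400 7.5500 2.4700 40.5700 5.1700] k=[0 0 0 0 0 0 6 0 45 4]
t=5: x=[0.0000 0.0000 0.0000 0.0000 0.0000 0.1800 5.6400 1.5300 42.4200 5.2300] k=[0 0 0 0 0 0 2 0 44 5]
t=6: x=[0.0000 0.0000 0.0000 0.0000 0.0000 0.0600 1.8800 1.3800 41.5100 6.1700] k=[0 0 0 0 0 0 0 1 41 9]
t=7: x=[0.0000 0.0000 0.0000 0.0000 0.0000 0.0000 0.0300 2.1700 38.8400 9.9600] k=[0 0 0 0 0 0 1 0 40 7]
t=8: x=[0.0000 0.0000 0.0000 0.0000 0.0000 0.0300 0.9400 1.2300 37.8100 7.9900] k=[0 0 0 0 0 1 4 3 37 5]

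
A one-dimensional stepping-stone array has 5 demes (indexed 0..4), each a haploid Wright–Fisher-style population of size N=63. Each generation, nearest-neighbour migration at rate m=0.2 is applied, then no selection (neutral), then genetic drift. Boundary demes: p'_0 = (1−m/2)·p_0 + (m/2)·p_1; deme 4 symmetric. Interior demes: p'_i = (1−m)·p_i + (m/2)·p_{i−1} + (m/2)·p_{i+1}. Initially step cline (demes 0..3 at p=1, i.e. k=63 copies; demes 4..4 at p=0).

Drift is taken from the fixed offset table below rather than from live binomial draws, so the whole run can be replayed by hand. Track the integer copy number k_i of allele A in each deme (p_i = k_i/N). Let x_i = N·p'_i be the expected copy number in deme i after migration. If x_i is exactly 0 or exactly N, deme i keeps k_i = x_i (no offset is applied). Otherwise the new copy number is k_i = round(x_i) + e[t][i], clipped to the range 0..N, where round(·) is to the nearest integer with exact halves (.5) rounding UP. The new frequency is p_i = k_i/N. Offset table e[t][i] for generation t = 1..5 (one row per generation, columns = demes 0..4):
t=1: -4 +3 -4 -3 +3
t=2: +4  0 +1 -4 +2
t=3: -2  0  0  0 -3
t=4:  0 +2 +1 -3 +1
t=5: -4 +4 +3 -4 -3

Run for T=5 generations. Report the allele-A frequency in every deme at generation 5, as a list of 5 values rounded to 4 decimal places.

t=0: k=[63 63 63 63 0]
t=1: x=[63.0000 63.0000 63.0000 56.7000 6.3000] k=[63 63 63 54 9]
t=2: x=[63.0000 63.0000 62.1000 50.4000 13.5000] k=[63 63 63 46 16]
t=3: x=[63.0000 63.0000 61.3000 44.7000 19.0000] k=[63 63 61 45 16]
t=4: x=[63.0000 62.8000 59.6000 43.7000 18.9000] k=[63 63 61 41 20]
t=5: x=[63.0000 62.8000 59.2000 40.9000 22.1000] k=[63 63 62 37 19]

[1.0000, 1.0000, 0.9841, 0.5873, 0.3016]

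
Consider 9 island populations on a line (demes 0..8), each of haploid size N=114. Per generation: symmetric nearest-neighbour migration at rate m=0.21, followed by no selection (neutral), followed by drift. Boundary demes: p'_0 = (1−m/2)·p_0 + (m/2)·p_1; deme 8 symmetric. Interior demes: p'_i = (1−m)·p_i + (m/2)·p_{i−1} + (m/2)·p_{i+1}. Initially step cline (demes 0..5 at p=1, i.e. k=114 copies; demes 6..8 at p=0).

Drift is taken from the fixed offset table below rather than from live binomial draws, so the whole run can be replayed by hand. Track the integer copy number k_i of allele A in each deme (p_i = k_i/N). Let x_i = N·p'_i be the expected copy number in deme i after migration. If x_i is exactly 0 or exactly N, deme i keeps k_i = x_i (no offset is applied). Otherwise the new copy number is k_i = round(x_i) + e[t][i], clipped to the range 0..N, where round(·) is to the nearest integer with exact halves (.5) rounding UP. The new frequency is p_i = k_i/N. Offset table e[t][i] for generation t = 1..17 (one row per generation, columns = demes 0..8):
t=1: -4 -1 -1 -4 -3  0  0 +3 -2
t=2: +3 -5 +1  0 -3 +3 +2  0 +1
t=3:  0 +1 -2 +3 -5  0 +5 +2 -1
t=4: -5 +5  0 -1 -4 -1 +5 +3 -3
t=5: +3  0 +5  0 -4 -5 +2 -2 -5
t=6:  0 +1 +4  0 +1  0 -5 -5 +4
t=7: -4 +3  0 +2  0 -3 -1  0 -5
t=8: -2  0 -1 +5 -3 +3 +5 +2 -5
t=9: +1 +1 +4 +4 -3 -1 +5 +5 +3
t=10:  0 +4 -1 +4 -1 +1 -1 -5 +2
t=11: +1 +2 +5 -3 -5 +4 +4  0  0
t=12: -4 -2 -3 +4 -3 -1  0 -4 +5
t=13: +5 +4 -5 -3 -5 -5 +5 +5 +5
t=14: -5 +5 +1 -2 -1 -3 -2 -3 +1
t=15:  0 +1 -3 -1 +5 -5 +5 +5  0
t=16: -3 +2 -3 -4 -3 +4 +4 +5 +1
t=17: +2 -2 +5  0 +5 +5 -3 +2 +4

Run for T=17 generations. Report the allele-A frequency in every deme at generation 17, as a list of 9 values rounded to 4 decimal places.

[1.0000, 0.9737, 0.9298, 0.8070, 0.7456, 0.6140, 0.4474, 0.3509, 0.2544]

t=0: k=[114 114 114 114 114 114 0 0 0]
t=1: x=[114.0000 114.0000 114.0000 114.0000 114.0000 102.0300 11.9700 0.0000 0.0000] k=[114 114 114 114 114 102 12 0 0]
t=2: x=[114.0000 114.0000 114.0000 114.0000 112.7400 93.8100 20.1900 1.2600 0.0000] k=[114 114 114 114 110 97 22 1 0]
t=3: x=[114.0000 114.0000 114.0000 113.5800 109.0550 90.4900 27.6700 3.1000 0.1050] k=[114 114 114 114 104 90 33 5 0]
t=4: x=[114.0000 114.0000 114.0000 112.9500 103.5800 85.4850 36.0450 7.4150 0.5250] k=[114 114 114 112 100 84 41 10 0]
t=5: x=[114.0000 114.0000 113.7900 110.9500 99.5800 81.1650 42.2600 12.2050 1.0500] k=[114 114 114 111 96 76 44 10 0]
t=6: x=[114.0000 114.0000 113.6850 109.7400 95.4750 74.7400 43.7900 12.5200 1.0500] k=[114 114 114 110 96 75 39 8 5]
t=7: x=[114.0000 114.0000 113.5800 108.9500 95.2650 73.4250 39.5250 10.9400 5.3150] k=[114 114 114 111 95 70 39 11 0]
t=8: x=[114.0000 114.0000 113.6850 109.6350 94.0550 69.3700 39.3150 12.7850 1.1550] k=[114 114 113 114 91 72 44 15 0]
t=9: x=[114.0000 113.8950 113.2100 111.4800 91.4200 71.0550 43.8950 16.4700 1.5750] k=[114 114 114 114 88 70 49 21 5]
t=10: x=[114.0000 114.0000 114.0000 111.2700 88.8400 69.6850 48.2650 22.2600 6.6800] k=[114 114 114 114 88 71 47 17 9]
t=11: x=[114.0000 114.0000 114.0000 111.2700 88.9450 70.2650 46.3700 19.3100 9.8400] k=[114 114 114 108 84 74 50 19 10]
t=12: x=[114.0000 114.0000 113.3700 106.1100 85.4700 72.5300 49.2650 21.3100 10.9450] k=[114 114 110 110 82 72 49 17 16]
t=13: x=[114.0000 113.5800 110.4200 107.0600 83.8900 70.6350 48.0550 20.2550 16.1050] k=[114 114 105 104 79 66 53 25 21]
t=14: x=[114.0000 113.0550 105.8400 101.4800 80.2600 66.0000 51.4250 27.5200 21.4200] k=[114 114 107 99 79 63 49 25 22]
t=15: x=[114.0000 113.2650 106.8950 97.7400 79.4200 63.2100 47.9500 27.2050 22.3150] k=[114 114 104 97 84 58 53 32 22]
t=16: x=[114.0000 112.9500 104.3150 96.3700 82.6350 60.2050 51.3200 33.1550 23.0500] k=[114 114 101 92 80 64 55 38 24]
t=17: x=[114.0000 112.6350 101.4200 91.6850 79.5800 64.7350 54.1600 38.3150 25.4700] k=[114 111 106 92 85 70 51 40 29]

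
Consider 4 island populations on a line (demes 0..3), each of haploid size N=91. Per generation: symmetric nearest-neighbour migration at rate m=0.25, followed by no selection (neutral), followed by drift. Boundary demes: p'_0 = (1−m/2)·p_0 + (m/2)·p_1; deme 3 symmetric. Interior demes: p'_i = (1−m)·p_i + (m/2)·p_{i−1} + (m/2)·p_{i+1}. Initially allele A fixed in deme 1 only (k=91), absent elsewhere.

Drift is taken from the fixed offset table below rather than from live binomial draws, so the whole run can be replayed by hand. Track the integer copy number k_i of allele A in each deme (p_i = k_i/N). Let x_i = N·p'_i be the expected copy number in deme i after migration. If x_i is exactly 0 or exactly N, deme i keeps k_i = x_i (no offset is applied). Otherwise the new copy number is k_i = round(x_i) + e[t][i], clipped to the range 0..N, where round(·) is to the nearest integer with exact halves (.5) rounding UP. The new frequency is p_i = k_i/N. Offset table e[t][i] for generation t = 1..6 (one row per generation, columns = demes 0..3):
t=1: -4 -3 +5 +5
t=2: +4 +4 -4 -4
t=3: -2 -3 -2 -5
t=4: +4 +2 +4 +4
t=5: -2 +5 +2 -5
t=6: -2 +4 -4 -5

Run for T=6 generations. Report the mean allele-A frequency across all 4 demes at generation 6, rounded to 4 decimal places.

0.2445

t=0: k=[0 91 0 0]
t=1: x=[11.3750 68.2500 11.3750 0.0000] k=[7 65 16 0]
t=2: x=[14.2500 51.6250 20.1250 2.0000] k=[18 56 16 0]
t=3: x=[22.7500 46.2500 19.0000 2.0000] k=[21 43 17 0]
t=4: x=[23.7500 37.0000 18.1250 2.1250] k=[28 39 22 6]
t=5: x=[29.3750 35.5000 22.1250 8.0000] k=[27 41 24 3]
t=6: x=[28.7500 37.1250 23.5000 5.6250] k=[27 41 20 1]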